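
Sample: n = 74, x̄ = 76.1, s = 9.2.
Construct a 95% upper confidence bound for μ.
μ ≤ 77.88

Upper bound (one-sided):
t* = 1.666 (one-sided for 95%)
Upper bound = x̄ + t* · s/√n = 76.1 + 1.666 · 9.2/√74 = 77.88

We are 95% confident that μ ≤ 77.88.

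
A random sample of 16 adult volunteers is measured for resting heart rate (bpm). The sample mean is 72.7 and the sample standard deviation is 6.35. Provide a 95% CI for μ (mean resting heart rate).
(69.32, 76.08)

t-interval (σ unknown):
df = n - 1 = 15
t* = 2.131 for 95% confidence

Margin of error = t* · s/√n = 2.131 · 6.35/√16 = 3.38

CI: (69.32, 76.08)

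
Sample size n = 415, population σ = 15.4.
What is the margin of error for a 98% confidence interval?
Margin of error = 1.76

Margin of error = z* · σ/√n
= 2.326 · 15.4/√415
= 2.326 · 15.4/20.3715
= 1.76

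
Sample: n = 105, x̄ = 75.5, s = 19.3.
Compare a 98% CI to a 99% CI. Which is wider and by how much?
99% CI is wider by 0.98

df = 104
98% CI: t* = 2.363, (71.05, 79.95), width = 2 · t* · s/√n = 8.90
99% CI: t* = 2.624, (70.56, 80.44), width = 2 · t* · s/√n = 9.88

The 99% CI is wider by 9.88 - 8.90 = 0.98.
Higher confidence requires a wider interval.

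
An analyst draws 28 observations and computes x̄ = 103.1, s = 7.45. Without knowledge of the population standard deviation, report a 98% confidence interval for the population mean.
(99.62, 106.58)

t-interval (σ unknown):
df = n - 1 = 27
t* = 2.473 for 98% confidence

Margin of error = t* · s/√n = 2.473 · 7.45/√28 = 3.48

CI: (99.62, 106.58)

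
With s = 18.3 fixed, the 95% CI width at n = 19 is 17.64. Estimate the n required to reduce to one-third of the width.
n ≈ 171

CI width ∝ 1/√n
To reduce width by factor 3, need √n to grow by 3 → need 3² = 9 times as many samples.

Current: n = 19, width = 17.64
New: n = 171, width ≈ 5.52

Width reduced by factor of 17.64/5.52 = 3.20.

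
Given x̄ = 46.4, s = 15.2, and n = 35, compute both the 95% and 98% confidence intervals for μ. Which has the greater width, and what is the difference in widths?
98% CI is wider by 2.10

df = 34
95% CI: t* = 2.032, (41.18, 51.62), width = 2 · t* · s/√n = 10.44
98% CI: t* = 2.441, (40.13, 52.67), width = 2 · t* · s/√n = 12.54

The 98% CI is wider by 12.54 - 10.44 = 2.10.
Higher confidence requires a wider interval.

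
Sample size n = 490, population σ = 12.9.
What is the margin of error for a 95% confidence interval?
Margin of error = 1.14

Margin of error = z* · σ/√n
= 1.960 · 12.9/√490
= 1.960 · 12.9/22.1359
= 1.14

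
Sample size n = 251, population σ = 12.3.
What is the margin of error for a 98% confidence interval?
Margin of error = 1.81

Margin of error = z* · σ/√n
= 2.326 · 12.3/√251
= 2.326 · 12.3/15.8430
= 1.81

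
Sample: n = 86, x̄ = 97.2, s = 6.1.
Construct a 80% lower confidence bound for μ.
μ ≥ 96.64

Lower bound (one-sided):
t* = 0.846 (one-sided for 80%)
Lower bound = x̄ - t* · s/√n = 97.2 - 0.846 · 6.1/√86 = 96.64

We are 80% confident that μ ≥ 96.64.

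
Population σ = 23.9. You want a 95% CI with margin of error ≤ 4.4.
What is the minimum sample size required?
n ≥ 114

For margin E ≤ 4.4:
n ≥ (z* · σ / E)²
n ≥ (1.960 · 23.9 / 4.4)²
n ≥ 113.35

Minimum n = 114 (rounding up)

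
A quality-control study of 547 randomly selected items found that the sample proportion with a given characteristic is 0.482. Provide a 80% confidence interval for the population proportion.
(0.455, 0.509)

Proportion CI:
SE = √(p̂(1-p̂)/n) = √(0.482 · 0.518 / 547) = 0.02136

z* = 1.282
Margin = z* · SE = 1.282 · 0.02136 = 0.0274

CI: 0.482 ± 0.0274 = (0.455, 0.509)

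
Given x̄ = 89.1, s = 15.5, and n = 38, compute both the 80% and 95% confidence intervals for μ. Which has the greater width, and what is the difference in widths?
95% CI is wider by 3.63

df = 37
80% CI: t* = 1.305, (85.82, 92.38), width = 2 · t* · s/√n = 6.56
95% CI: t* = 2.026, (84.01, 94.19), width = 2 · t* · s/√n = 10.19

The 95% CI is wider by 10.19 - 6.56 = 3.63.
Higher confidence requires a wider interval.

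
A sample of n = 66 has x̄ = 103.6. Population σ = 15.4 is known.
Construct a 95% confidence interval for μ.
(99.88, 107.32)

z-interval (σ known):
z* = 1.960 for 95% confidence

Margin of error = z* · σ/√n = 1.960 · 15.4/√66 = 3.72

CI: (103.6 - 3.72, 103.6 + 3.72) = (99.88, 107.32)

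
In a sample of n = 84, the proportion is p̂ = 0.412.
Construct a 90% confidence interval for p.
(0.324, 0.500)

Proportion CI:
SE = √(p̂(1-p̂)/n) = √(0.412 · 0.588 / 84) = 0.05370

z* = 1.645
Margin = z* · SE = 1.645 · 0.05370 = 0.0883

CI: 0.412 ± 0.0883 = (0.324, 0.500)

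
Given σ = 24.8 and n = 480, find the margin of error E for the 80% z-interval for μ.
Margin of error = 1.45

Margin of error = z* · σ/√n
= 1.282 · 24.8/√480
= 1.282 · 24.8/21.9089
= 1.45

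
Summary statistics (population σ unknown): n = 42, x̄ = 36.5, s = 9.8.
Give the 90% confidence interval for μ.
(33.96, 39.04)

t-interval (σ unknown):
df = n - 1 = 41
t* = 1.683 for 90% confidence

Margin of error = t* · s/√n = 1.683 · 9.8/√42 = 2.54

CI: (33.96, 39.04)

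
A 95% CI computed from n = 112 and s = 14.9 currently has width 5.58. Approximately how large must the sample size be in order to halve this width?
n ≈ 448

CI width ∝ 1/√n
To reduce width by factor 2, need √n to grow by 2 → need 2² = 4 times as many samples.

Current: n = 112, width = 5.58
New: n = 448, width ≈ 2.77

Width reduced by factor of 5.58/2.77 = 2.01.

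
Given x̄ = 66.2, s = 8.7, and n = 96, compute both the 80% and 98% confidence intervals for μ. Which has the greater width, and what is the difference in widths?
98% CI is wider by 1.91

df = 95
80% CI: t* = 1.291, (65.05, 67.35), width = 2 · t* · s/√n = 2.29
98% CI: t* = 2.366, (64.10, 68.30), width = 2 · t* · s/√n = 4.20

The 98% CI is wider by 4.20 - 2.29 = 1.91.
Higher confidence requires a wider interval.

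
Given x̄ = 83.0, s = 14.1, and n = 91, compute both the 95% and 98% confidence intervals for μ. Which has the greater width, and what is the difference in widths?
98% CI is wider by 1.13

df = 90
95% CI: t* = 1.987, (80.06, 85.94), width = 2 · t* · s/√n = 5.87
98% CI: t* = 2.368, (79.50, 86.50), width = 2 · t* · s/√n = 7.00

The 98% CI is wider by 7.00 - 5.87 = 1.13.
Higher confidence requires a wider interval.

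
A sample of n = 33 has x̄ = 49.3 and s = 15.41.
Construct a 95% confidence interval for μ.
(43.84, 54.76)

t-interval (σ unknown):
df = n - 1 = 32
t* = 2.037 for 95% confidence

Margin of error = t* · s/√n = 2.037 · 15.41/√33 = 5.46

CI: (43.84, 54.76)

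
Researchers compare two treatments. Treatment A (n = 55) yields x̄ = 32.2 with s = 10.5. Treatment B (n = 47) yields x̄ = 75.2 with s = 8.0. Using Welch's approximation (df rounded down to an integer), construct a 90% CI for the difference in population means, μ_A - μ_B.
(-46.05, -39.95)

Difference: x̄₁ - x̄₂ = -43.00
SE = √(s₁²/n₁ + s₂²/n₂) = √(10.5²/55 + 8.0²/47) = 1.8347
df = 98.78 → 98 (Welch–Satterthwaite, rounded down)
t* = 1.661

CI: -43.00 ± 1.661 · 1.8347 = -43.00 ± 3.05 = (-46.05, -39.95)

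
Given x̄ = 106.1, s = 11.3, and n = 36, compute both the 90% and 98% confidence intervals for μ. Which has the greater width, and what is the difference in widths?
98% CI is wider by 2.81

df = 35
90% CI: t* = 1.690, (102.92, 109.28), width = 2 · t* · s/√n = 6.37
98% CI: t* = 2.438, (101.51, 110.69), width = 2 · t* · s/√n = 9.18

The 98% CI is wider by 9.18 - 6.37 = 2.81.
Higher confidence requires a wider interval.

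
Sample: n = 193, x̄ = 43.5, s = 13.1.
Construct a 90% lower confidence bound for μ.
μ ≥ 42.29

Lower bound (one-sided):
t* = 1.286 (one-sided for 90%)
Lower bound = x̄ - t* · s/√n = 43.5 - 1.286 · 13.1/√193 = 42.29

We are 90% confident that μ ≥ 42.29.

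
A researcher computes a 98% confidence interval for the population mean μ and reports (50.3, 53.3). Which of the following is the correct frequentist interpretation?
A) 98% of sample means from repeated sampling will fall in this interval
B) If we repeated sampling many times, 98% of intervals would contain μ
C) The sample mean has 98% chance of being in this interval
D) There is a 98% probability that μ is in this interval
B

A) Wrong — coverage applies to intervals containing μ, not to future x̄ values.
B) Correct — this is the frequentist long-run coverage interpretation.
C) Wrong — x̄ is observed and sits in the interval by construction.
D) Wrong — μ is fixed; the randomness lives in the interval, not in μ.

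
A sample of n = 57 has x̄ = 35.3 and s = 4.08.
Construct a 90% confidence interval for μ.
(34.40, 36.20)

t-interval (σ unknown):
df = n - 1 = 56
t* = 1.673 for 90% confidence

Margin of error = t* · s/√n = 1.673 · 4.08/√57 = 0.90

CI: (34.40, 36.20)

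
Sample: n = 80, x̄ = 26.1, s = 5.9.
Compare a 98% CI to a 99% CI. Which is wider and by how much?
99% CI is wider by 0.35

df = 79
98% CI: t* = 2.374, (24.53, 27.67), width = 2 · t* · s/√n = 3.13
99% CI: t* = 2.640, (24.36, 27.84), width = 2 · t* · s/√n = 3.48

The 99% CI is wider by 3.48 - 3.13 = 0.35.
Higher confidence requires a wider interval.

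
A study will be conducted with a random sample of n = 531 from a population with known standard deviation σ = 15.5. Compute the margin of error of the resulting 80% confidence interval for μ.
Margin of error = 0.86

Margin of error = z* · σ/√n
= 1.282 · 15.5/√531
= 1.282 · 15.5/23.0434
= 0.86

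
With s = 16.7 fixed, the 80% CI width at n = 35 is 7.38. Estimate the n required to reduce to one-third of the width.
n ≈ 315

CI width ∝ 1/√n
To reduce width by factor 3, need √n to grow by 3 → need 3² = 9 times as many samples.

Current: n = 35, width = 7.38
New: n = 315, width ≈ 2.42

Width reduced by factor of 7.38/2.42 = 3.05.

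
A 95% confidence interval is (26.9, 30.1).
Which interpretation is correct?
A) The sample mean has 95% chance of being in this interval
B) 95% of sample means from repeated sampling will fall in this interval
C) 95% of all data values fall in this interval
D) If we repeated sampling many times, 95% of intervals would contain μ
D

A) Wrong — x̄ is observed and sits in the interval by construction.
B) Wrong — coverage applies to intervals containing μ, not to future x̄ values.
C) Wrong — a CI is about the parameter μ, not individual data values.
D) Correct — this is the frequentist long-run coverage interpretation.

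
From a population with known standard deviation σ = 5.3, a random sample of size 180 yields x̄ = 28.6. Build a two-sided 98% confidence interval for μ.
(27.68, 29.52)

z-interval (σ known):
z* = 2.326 for 98% confidence

Margin of error = z* · σ/√n = 2.326 · 5.3/√180 = 0.92

CI: (28.6 - 0.92, 28.6 + 0.92) = (27.68, 29.52)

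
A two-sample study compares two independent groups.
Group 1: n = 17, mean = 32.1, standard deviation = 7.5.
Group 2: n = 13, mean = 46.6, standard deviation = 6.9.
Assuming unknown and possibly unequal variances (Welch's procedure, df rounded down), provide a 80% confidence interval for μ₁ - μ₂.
(-17.97, -11.03)

Difference: x̄₁ - x̄₂ = -14.50
SE = √(s₁²/n₁ + s₂²/n₂) = √(7.5²/17 + 6.9²/13) = 2.6403
df = 26.97 → 26 (Welch–Satterthwaite, rounded down)
t* = 1.315

CI: -14.50 ± 1.315 · 2.6403 = -14.50 ± 3.47 = (-17.97, -11.03)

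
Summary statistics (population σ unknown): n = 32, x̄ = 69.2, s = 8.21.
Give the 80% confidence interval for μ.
(67.30, 71.10)

t-interval (σ unknown):
df = n - 1 = 31
t* = 1.309 for 80% confidence

Margin of error = t* · s/√n = 1.309 · 8.21/√32 = 1.90

CI: (67.30, 71.10)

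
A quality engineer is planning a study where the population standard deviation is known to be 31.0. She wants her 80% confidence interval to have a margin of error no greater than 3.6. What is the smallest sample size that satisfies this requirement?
n ≥ 122

For margin E ≤ 3.6:
n ≥ (z* · σ / E)²
n ≥ (1.282 · 31.0 / 3.6)²
n ≥ 121.87

Minimum n = 122 (rounding up)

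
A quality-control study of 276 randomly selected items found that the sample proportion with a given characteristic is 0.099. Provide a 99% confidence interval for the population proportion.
(0.053, 0.145)

Proportion CI:
SE = √(p̂(1-p̂)/n) = √(0.099 · 0.901 / 276) = 0.01798

z* = 2.576
Margin = z* · SE = 2.576 · 0.01798 = 0.0463

CI: 0.099 ± 0.0463 = (0.053, 0.145)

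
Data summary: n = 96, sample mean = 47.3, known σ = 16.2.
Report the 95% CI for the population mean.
(44.06, 50.54)

z-interval (σ known):
z* = 1.960 for 95% confidence

Margin of error = z* · σ/√n = 1.960 · 16.2/√96 = 3.24

CI: (47.3 - 3.24, 47.3 + 3.24) = (44.06, 50.54)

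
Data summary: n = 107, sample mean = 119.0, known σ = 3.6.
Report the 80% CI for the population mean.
(118.55, 119.45)

z-interval (σ known):
z* = 1.282 for 80% confidence

Margin of error = z* · σ/√n = 1.282 · 3.6/√107 = 0.45

CI: (119.0 - 0.45, 119.0 + 0.45) = (118.55, 119.45)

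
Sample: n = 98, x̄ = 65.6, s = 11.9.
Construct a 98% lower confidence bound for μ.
μ ≥ 63.10

Lower bound (one-sided):
t* = 2.082 (one-sided for 98%)
Lower bound = x̄ - t* · s/√n = 65.6 - 2.082 · 11.9/√98 = 63.10

We are 98% confident that μ ≥ 63.10.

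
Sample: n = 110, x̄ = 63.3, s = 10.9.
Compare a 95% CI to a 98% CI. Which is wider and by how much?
98% CI is wider by 0.79

df = 109
95% CI: t* = 1.982, (61.24, 65.36), width = 2 · t* · s/√n = 4.12
98% CI: t* = 2.361, (60.85, 65.75), width = 2 · t* · s/√n = 4.91

The 98% CI is wider by 4.91 - 4.12 = 0.79.
Higher confidence requires a wider interval.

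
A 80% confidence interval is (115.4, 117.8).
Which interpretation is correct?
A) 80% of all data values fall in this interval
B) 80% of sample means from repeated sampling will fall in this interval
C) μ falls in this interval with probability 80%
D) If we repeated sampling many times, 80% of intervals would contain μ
D

A) Wrong — a CI is about the parameter μ, not individual data values.
B) Wrong — coverage applies to intervals containing μ, not to future x̄ values.
C) Wrong — μ is fixed; the randomness lives in the interval, not in μ.
D) Correct — this is the frequentist long-run coverage interpretation.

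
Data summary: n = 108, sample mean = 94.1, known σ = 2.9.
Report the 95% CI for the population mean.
(93.55, 94.65)

z-interval (σ known):
z* = 1.960 for 95% confidence

Margin of error = z* · σ/√n = 1.960 · 2.9/√108 = 0.55

CI: (94.1 - 0.55, 94.1 + 0.55) = (93.55, 94.65)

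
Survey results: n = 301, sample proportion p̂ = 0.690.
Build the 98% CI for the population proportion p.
(0.628, 0.752)

Proportion CI:
SE = √(p̂(1-p̂)/n) = √(0.690 · 0.310 / 301) = 0.02666

z* = 2.326
Margin = z* · SE = 2.326 · 0.02666 = 0.0620

CI: 0.690 ± 0.0620 = (0.628, 0.752)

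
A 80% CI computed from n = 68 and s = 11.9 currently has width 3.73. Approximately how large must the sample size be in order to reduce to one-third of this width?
n ≈ 612

CI width ∝ 1/√n
To reduce width by factor 3, need √n to grow by 3 → need 3² = 9 times as many samples.

Current: n = 68, width = 3.73
New: n = 612, width ≈ 1.23

Width reduced by factor of 3.73/1.23 = 3.03.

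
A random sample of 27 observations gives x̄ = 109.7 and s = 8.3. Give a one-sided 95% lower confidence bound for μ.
μ ≥ 106.97

Lower bound (one-sided):
t* = 1.706 (one-sided for 95%)
Lower bound = x̄ - t* · s/√n = 109.7 - 1.706 · 8.3/√27 = 106.97

We are 95% confident that μ ≥ 106.97.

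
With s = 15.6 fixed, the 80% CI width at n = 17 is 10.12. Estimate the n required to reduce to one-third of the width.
n ≈ 153

CI width ∝ 1/√n
To reduce width by factor 3, need √n to grow by 3 → need 3² = 9 times as many samples.

Current: n = 17, width = 10.12
New: n = 153, width ≈ 3.25

Width reduced by factor of 10.12/3.25 = 3.11.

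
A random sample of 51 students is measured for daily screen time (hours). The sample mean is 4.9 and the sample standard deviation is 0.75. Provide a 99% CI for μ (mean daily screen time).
(4.62, 5.18)

t-interval (σ unknown):
df = n - 1 = 50
t* = 2.678 for 99% confidence

Margin of error = t* · s/√n = 2.678 · 0.75/√51 = 0.28

CI: (4.62, 5.18)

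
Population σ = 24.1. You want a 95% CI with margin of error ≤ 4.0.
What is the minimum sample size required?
n ≥ 140

For margin E ≤ 4.0:
n ≥ (z* · σ / E)²
n ≥ (1.960 · 24.1 / 4.0)²
n ≥ 139.45

Minimum n = 140 (rounding up)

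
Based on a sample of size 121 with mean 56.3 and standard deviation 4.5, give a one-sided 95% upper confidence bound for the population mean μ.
μ ≤ 56.98

Upper bound (one-sided):
t* = 1.658 (one-sided for 95%)
Upper bound = x̄ + t* · s/√n = 56.3 + 1.658 · 4.5/√121 = 56.98

We are 95% confident that μ ≤ 56.98.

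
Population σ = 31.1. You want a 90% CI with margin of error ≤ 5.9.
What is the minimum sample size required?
n ≥ 76

For margin E ≤ 5.9:
n ≥ (z* · σ / E)²
n ≥ (1.645 · 31.1 / 5.9)²
n ≥ 75.19

Minimum n = 76 (rounding up)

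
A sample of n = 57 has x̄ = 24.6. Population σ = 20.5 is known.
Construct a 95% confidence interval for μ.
(19.28, 29.92)

z-interval (σ known):
z* = 1.960 for 95% confidence

Margin of error = z* · σ/√n = 1.960 · 20.5/√57 = 5.32

CI: (24.6 - 5.32, 24.6 + 5.32) = (19.28, 29.92)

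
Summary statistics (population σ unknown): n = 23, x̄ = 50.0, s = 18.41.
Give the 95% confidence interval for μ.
(42.04, 57.96)

t-interval (σ unknown):
df = n - 1 = 22
t* = 2.074 for 95% confidence

Margin of error = t* · s/√n = 2.074 · 18.41/√23 = 7.96

CI: (42.04, 57.96)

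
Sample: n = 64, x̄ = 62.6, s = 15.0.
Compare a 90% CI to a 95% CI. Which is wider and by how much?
95% CI is wider by 1.23

df = 63
90% CI: t* = 1.669, (59.47, 65.73), width = 2 · t* · s/√n = 6.26
95% CI: t* = 1.998, (58.85, 66.35), width = 2 · t* · s/√n = 7.49

The 95% CI is wider by 7.49 - 6.26 = 1.23.
Higher confidence requires a wider interval.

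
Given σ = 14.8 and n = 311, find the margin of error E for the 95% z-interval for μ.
Margin of error = 1.64

Margin of error = z* · σ/√n
= 1.960 · 14.8/√311
= 1.960 · 14.8/17.6352
= 1.64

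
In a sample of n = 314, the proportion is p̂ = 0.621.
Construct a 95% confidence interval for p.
(0.567, 0.675)

Proportion CI:
SE = √(p̂(1-p̂)/n) = √(0.621 · 0.379 / 314) = 0.02738

z* = 1.960
Margin = z* · SE = 1.960 · 0.02738 = 0.0537

CI: 0.621 ± 0.0537 = (0.567, 0.675)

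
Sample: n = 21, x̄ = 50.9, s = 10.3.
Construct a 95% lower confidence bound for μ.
μ ≥ 47.02

Lower bound (one-sided):
t* = 1.725 (one-sided for 95%)
Lower bound = x̄ - t* · s/√n = 50.9 - 1.725 · 10.3/√21 = 47.02

We are 95% confident that μ ≥ 47.02.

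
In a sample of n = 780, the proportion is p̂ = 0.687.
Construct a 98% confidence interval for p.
(0.648, 0.726)

Proportion CI:
SE = √(p̂(1-p̂)/n) = √(0.687 · 0.313 / 780) = 0.01660

z* = 2.326
Margin = z* · SE = 2.326 · 0.01660 = 0.0386

CI: 0.687 ± 0.0386 = (0.648, 0.726)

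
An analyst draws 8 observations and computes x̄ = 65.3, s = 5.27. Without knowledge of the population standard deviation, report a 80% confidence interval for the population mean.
(62.66, 67.94)

t-interval (σ unknown):
df = n - 1 = 7
t* = 1.415 for 80% confidence

Margin of error = t* · s/√n = 1.415 · 5.27/√8 = 2.64

CI: (62.66, 67.94)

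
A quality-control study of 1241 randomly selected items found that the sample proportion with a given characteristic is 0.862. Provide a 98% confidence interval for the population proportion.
(0.839, 0.885)

Proportion CI:
SE = √(p̂(1-p̂)/n) = √(0.862 · 0.138 / 1241) = 0.00979

z* = 2.326
Margin = z* · SE = 2.326 · 0.00979 = 0.0228

CI: 0.862 ± 0.0228 = (0.839, 0.885)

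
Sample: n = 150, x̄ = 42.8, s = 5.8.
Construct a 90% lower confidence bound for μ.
μ ≥ 42.19

Lower bound (one-sided):
t* = 1.287 (one-sided for 90%)
Lower bound = x̄ - t* · s/√n = 42.8 - 1.287 · 5.8/√150 = 42.19

We are 90% confident that μ ≥ 42.19.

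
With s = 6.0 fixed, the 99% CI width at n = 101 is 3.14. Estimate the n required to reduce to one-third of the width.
n ≈ 909

CI width ∝ 1/√n
To reduce width by factor 3, need √n to grow by 3 → need 3² = 9 times as many samples.

Current: n = 101, width = 3.14
New: n = 909, width ≈ 1.03

Width reduced by factor of 3.14/1.03 = 3.05.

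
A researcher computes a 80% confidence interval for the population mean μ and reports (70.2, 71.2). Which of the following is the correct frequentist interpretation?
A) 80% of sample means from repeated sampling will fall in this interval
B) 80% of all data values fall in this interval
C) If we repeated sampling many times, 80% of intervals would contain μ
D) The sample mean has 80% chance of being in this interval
C

A) Wrong — coverage applies to intervals containing μ, not to future x̄ values.
B) Wrong — a CI is about the parameter μ, not individual data values.
C) Correct — this is the frequentist long-run coverage interpretation.
D) Wrong — x̄ is observed and sits in the interval by construction.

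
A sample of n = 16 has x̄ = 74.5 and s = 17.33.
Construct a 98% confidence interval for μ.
(63.23, 85.77)

t-interval (σ unknown):
df = n - 1 = 15
t* = 2.602 for 98% confidence

Margin of error = t* · s/√n = 2.602 · 17.33/√16 = 11.27

CI: (63.23, 85.77)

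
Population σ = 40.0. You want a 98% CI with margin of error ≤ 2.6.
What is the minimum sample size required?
n ≥ 1281

For margin E ≤ 2.6:
n ≥ (z* · σ / E)²
n ≥ (2.326 · 40.0 / 2.6)²
n ≥ 1280.54

Minimum n = 1281 (rounding up)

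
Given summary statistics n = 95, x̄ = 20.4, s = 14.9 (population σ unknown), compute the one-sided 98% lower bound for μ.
μ ≥ 17.22

Lower bound (one-sided):
t* = 2.083 (one-sided for 98%)
Lower bound = x̄ - t* · s/√n = 20.4 - 2.083 · 14.9/√95 = 17.22

We are 98% confident that μ ≥ 17.22.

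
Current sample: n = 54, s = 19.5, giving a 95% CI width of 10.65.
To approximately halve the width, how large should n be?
n ≈ 216

CI width ∝ 1/√n
To reduce width by factor 2, need √n to grow by 2 → need 2² = 4 times as many samples.

Current: n = 54, width = 10.65
New: n = 216, width ≈ 5.23

Width reduced by factor of 10.65/5.23 = 2.04.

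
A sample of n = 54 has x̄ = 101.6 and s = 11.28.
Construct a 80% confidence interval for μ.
(99.61, 103.59)

t-interval (σ unknown):
df = n - 1 = 53
t* = 1.298 for 80% confidence

Margin of error = t* · s/√n = 1.298 · 11.28/√54 = 1.99

CI: (99.61, 103.59)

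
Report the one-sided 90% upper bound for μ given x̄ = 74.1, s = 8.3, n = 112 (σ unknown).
μ ≤ 75.11

Upper bound (one-sided):
t* = 1.289 (one-sided for 90%)
Upper bound = x̄ + t* · s/√n = 74.1 + 1.289 · 8.3/√112 = 75.11

We are 90% confident that μ ≤ 75.11.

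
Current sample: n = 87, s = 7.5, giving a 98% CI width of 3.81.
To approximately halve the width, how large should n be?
n ≈ 348

CI width ∝ 1/√n
To reduce width by factor 2, need √n to grow by 2 → need 2² = 4 times as many samples.

Current: n = 87, width = 3.81
New: n = 348, width ≈ 1.88

Width reduced by factor of 3.81/1.88 = 2.03.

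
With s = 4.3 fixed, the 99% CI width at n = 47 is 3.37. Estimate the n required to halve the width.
n ≈ 188

CI width ∝ 1/√n
To reduce width by factor 2, need √n to grow by 2 → need 2² = 4 times as many samples.

Current: n = 47, width = 3.37
New: n = 188, width ≈ 1.63

Width reduced by factor of 3.37/1.63 = 2.07.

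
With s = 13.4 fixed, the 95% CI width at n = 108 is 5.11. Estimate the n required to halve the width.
n ≈ 432

CI width ∝ 1/√n
To reduce width by factor 2, need √n to grow by 2 → need 2² = 4 times as many samples.

Current: n = 108, width = 5.11
New: n = 432, width ≈ 2.53

Width reduced by factor of 5.11/2.53 = 2.02.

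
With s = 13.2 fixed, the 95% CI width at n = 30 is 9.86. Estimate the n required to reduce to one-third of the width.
n ≈ 270

CI width ∝ 1/√n
To reduce width by factor 3, need √n to grow by 3 → need 3² = 9 times as many samples.

Current: n = 30, width = 9.86
New: n = 270, width ≈ 3.16

Width reduced by factor of 9.86/3.16 = 3.12.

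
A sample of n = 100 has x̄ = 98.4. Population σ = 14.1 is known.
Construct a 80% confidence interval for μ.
(96.59, 100.21)

z-interval (σ known):
z* = 1.282 for 80% confidence

Margin of error = z* · σ/√n = 1.282 · 14.1/√100 = 1.81

CI: (98.4 - 1.81, 98.4 + 1.81) = (96.59, 100.21)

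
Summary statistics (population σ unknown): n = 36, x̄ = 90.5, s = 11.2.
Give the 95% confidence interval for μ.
(86.71, 94.29)

t-interval (σ unknown):
df = n - 1 = 35
t* = 2.030 for 95% confidence

Margin of error = t* · s/√n = 2.030 · 11.2/√36 = 3.79

CI: (86.71, 94.29)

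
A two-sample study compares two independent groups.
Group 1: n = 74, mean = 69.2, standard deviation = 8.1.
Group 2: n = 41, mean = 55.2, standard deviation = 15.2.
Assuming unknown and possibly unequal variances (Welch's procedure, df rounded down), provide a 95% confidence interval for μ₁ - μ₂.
(8.87, 19.13)

Difference: x̄₁ - x̄₂ = 14.00
SE = √(s₁²/n₁ + s₂²/n₂) = √(8.1²/74 + 15.2²/41) = 2.5538
df = 52.86 → 52 (Welch–Satterthwaite, rounded down)
t* = 2.007

CI: 14.00 ± 2.007 · 2.5538 = 14.00 ± 5.13 = (8.87, 19.13)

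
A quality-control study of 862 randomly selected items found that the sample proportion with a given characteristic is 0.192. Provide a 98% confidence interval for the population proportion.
(0.161, 0.223)

Proportion CI:
SE = √(p̂(1-p̂)/n) = √(0.192 · 0.808 / 862) = 0.01342

z* = 2.326
Margin = z* · SE = 2.326 · 0.01342 = 0.0312

CI: 0.192 ± 0.0312 = (0.161, 0.223)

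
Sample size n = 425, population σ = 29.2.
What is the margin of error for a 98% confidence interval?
Margin of error = 3.29

Margin of error = z* · σ/√n
= 2.326 · 29.2/√425
= 2.326 · 29.2/20.6155
= 3.29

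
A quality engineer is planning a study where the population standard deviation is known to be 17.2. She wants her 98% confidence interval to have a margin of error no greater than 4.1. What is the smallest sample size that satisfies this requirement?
n ≥ 96

For margin E ≤ 4.1:
n ≥ (z* · σ / E)²
n ≥ (2.326 · 17.2 / 4.1)²
n ≥ 95.22

Minimum n = 96 (rounding up)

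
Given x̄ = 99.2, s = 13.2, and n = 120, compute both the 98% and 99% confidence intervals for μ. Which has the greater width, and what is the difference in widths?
99% CI is wider by 0.63

df = 119
98% CI: t* = 2.358, (96.36, 102.04), width = 2 · t* · s/√n = 5.68
99% CI: t* = 2.618, (96.05, 102.35), width = 2 · t* · s/√n = 6.31

The 99% CI is wider by 6.31 - 5.68 = 0.63.
Higher confidence requires a wider interval.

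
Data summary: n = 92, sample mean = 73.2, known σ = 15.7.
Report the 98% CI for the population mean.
(69.39, 77.01)

z-interval (σ known):
z* = 2.326 for 98% confidence

Margin of error = z* · σ/√n = 2.326 · 15.7/√92 = 3.81

CI: (73.2 - 3.81, 73.2 + 3.81) = (69.39, 77.01)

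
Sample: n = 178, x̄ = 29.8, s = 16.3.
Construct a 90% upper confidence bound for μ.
μ ≤ 31.37

Upper bound (one-sided):
t* = 1.286 (one-sided for 90%)
Upper bound = x̄ + t* · s/√n = 29.8 + 1.286 · 16.3/√178 = 31.37

We are 90% confident that μ ≤ 31.37.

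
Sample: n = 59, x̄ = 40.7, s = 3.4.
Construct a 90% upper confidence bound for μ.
μ ≤ 41.27

Upper bound (one-sided):
t* = 1.296 (one-sided for 90%)
Upper bound = x̄ + t* · s/√n = 40.7 + 1.296 · 3.4/√59 = 41.27

We are 90% confident that μ ≤ 41.27.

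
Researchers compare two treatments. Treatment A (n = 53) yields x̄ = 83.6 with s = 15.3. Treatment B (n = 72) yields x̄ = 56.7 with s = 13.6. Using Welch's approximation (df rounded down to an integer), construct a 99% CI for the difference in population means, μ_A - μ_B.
(19.96, 33.84)

Difference: x̄₁ - x̄₂ = 26.90
SE = √(s₁²/n₁ + s₂²/n₂) = √(15.3²/53 + 13.6²/72) = 2.6430
df = 104.25 → 104 (Welch–Satterthwaite, rounded down)
t* = 2.624

CI: 26.90 ± 2.624 · 2.6430 = 26.90 ± 6.94 = (19.96, 33.84)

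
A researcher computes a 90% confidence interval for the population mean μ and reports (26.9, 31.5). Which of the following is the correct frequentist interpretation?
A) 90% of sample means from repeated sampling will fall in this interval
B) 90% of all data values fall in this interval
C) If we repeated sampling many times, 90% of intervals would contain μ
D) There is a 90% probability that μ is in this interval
C

A) Wrong — coverage applies to intervals containing μ, not to future x̄ values.
B) Wrong — a CI is about the parameter μ, not individual data values.
C) Correct — this is the frequentist long-run coverage interpretation.
D) Wrong — μ is fixed; the randomness lives in the interval, not in μ.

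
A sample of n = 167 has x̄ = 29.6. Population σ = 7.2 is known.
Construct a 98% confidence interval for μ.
(28.30, 30.90)

z-interval (σ known):
z* = 2.326 for 98% confidence

Margin of error = z* · σ/√n = 2.326 · 7.2/√167 = 1.30

CI: (29.6 - 1.30, 29.6 + 1.30) = (28.30, 30.90)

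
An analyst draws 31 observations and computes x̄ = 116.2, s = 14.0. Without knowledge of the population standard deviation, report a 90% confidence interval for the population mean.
(111.93, 120.47)

t-interval (σ unknown):
df = n - 1 = 30
t* = 1.697 for 90% confidence

Margin of error = t* · s/√n = 1.697 · 14.0/√31 = 4.27

CI: (111.93, 120.47)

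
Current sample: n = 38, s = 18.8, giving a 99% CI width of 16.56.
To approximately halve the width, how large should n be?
n ≈ 152

CI width ∝ 1/√n
To reduce width by factor 2, need √n to grow by 2 → need 2² = 4 times as many samples.

Current: n = 38, width = 16.56
New: n = 152, width ≈ 7.96

Width reduced by factor of 16.56/7.96 = 2.08.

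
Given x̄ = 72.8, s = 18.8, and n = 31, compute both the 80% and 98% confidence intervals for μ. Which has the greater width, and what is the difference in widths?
98% CI is wider by 7.74

df = 30
80% CI: t* = 1.310, (68.38, 77.22), width = 2 · t* · s/√n = 8.85
98% CI: t* = 2.457, (64.50, 81.10), width = 2 · t* · s/√n = 16.59

The 98% CI is wider by 16.59 - 8.85 = 7.74.
Higher confidence requires a wider interval.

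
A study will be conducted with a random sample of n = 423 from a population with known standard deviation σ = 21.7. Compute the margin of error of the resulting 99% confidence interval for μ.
Margin of error = 2.72

Margin of error = z* · σ/√n
= 2.576 · 21.7/√423
= 2.576 · 21.7/20.5670
= 2.72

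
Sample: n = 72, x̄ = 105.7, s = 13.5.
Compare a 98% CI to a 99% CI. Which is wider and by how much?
99% CI is wider by 0.85

df = 71
98% CI: t* = 2.380, (101.91, 109.49), width = 2 · t* · s/√n = 7.57
99% CI: t* = 2.647, (101.49, 109.91), width = 2 · t* · s/√n = 8.42

The 99% CI is wider by 8.42 - 7.57 = 0.85.
Higher confidence requires a wider interval.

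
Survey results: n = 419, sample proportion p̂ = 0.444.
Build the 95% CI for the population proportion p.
(0.396, 0.492)

Proportion CI:
SE = √(p̂(1-p̂)/n) = √(0.444 · 0.556 / 419) = 0.02427

z* = 1.960
Margin = z* · SE = 1.960 · 0.02427 = 0.0476

CI: 0.444 ± 0.0476 = (0.396, 0.492)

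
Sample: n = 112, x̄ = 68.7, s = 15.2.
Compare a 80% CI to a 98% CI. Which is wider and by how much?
98% CI is wider by 3.08

df = 111
80% CI: t* = 1.289, (66.85, 70.55), width = 2 · t* · s/√n = 3.70
98% CI: t* = 2.360, (65.31, 72.09), width = 2 · t* · s/√n = 6.78

The 98% CI is wider by 6.78 - 3.70 = 3.08.
Higher confidence requires a wider interval.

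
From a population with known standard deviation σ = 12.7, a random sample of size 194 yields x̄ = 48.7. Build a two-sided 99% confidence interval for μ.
(46.35, 51.05)

z-interval (σ known):
z* = 2.576 for 99% confidence

Margin of error = z* · σ/√n = 2.576 · 12.7/√194 = 2.35

CI: (48.7 - 2.35, 48.7 + 2.35) = (46.35, 51.05)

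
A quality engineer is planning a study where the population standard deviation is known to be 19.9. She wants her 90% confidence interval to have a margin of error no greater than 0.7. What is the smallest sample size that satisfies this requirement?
n ≥ 2187

For margin E ≤ 0.7:
n ≥ (z* · σ / E)²
n ≥ (1.645 · 19.9 / 0.7)²
n ≥ 2186.97

Minimum n = 2187 (rounding up)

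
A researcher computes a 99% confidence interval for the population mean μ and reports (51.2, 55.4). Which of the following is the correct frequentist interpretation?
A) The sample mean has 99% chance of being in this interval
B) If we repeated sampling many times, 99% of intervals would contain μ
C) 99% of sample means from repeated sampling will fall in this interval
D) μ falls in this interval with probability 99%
B

A) Wrong — x̄ is observed and sits in the interval by construction.
B) Correct — this is the frequentist long-run coverage interpretation.
C) Wrong — coverage applies to intervals containing μ, not to future x̄ values.
D) Wrong — μ is fixed; the randomness lives in the interval, not in μ.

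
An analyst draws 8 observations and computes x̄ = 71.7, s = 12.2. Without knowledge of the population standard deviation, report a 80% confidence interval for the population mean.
(65.60, 77.80)

t-interval (σ unknown):
df = n - 1 = 7
t* = 1.415 for 80% confidence

Margin of error = t* · s/√n = 1.415 · 12.2/√8 = 6.10

CI: (65.60, 77.80)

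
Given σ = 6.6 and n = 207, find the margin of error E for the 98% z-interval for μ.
Margin of error = 1.07

Margin of error = z* · σ/√n
= 2.326 · 6.6/√207
= 2.326 · 6.6/14.3875
= 1.07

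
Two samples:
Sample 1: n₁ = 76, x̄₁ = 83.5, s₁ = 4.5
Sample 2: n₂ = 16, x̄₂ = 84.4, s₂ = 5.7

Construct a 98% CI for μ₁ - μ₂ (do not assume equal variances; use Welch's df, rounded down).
(-4.75, 2.95)

Difference: x̄₁ - x̄₂ = -0.90
SE = √(s₁²/n₁ + s₂²/n₂) = √(4.5²/76 + 5.7²/16) = 1.5156
df = 19.13 → 19 (Welch–Satterthwaite, rounded down)
t* = 2.539

CI: -0.90 ± 2.539 · 1.5156 = -0.90 ± 3.85 = (-4.75, 2.95)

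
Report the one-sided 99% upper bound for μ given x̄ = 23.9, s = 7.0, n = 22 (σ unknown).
μ ≤ 27.66

Upper bound (one-sided):
t* = 2.518 (one-sided for 99%)
Upper bound = x̄ + t* · s/√n = 23.9 + 2.518 · 7.0/√22 = 27.66

We are 99% confident that μ ≤ 27.66.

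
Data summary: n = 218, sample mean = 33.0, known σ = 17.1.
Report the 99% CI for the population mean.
(30.02, 35.98)

z-interval (σ known):
z* = 2.576 for 99% confidence

Margin of error = z* · σ/√n = 2.576 · 17.1/√218 = 2.98

CI: (33.0 - 2.98, 33.0 + 2.98) = (30.02, 35.98)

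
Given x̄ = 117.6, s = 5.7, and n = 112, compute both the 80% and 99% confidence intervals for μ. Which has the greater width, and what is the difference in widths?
99% CI is wider by 1.43

df = 111
80% CI: t* = 1.289, (116.91, 118.29), width = 2 · t* · s/√n = 1.39
99% CI: t* = 2.621, (116.19, 119.01), width = 2 · t* · s/√n = 2.82

The 99% CI is wider by 2.82 - 1.39 = 1.43.
Higher confidence requires a wider interval.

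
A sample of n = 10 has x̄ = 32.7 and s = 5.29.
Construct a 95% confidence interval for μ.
(28.92, 36.48)

t-interval (σ unknown):
df = n - 1 = 9
t* = 2.262 for 95% confidence

Margin of error = t* · s/√n = 2.262 · 5.29/√10 = 3.78

CI: (28.92, 36.48)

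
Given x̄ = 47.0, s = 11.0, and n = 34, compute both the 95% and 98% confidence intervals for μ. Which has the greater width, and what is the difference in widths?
98% CI is wider by 1.54

df = 33
95% CI: t* = 2.035, (43.16, 50.84), width = 2 · t* · s/√n = 7.68
98% CI: t* = 2.445, (42.39, 51.61), width = 2 · t* · s/√n = 9.22

The 98% CI is wider by 9.22 - 7.68 = 1.54.
Higher confidence requires a wider interval.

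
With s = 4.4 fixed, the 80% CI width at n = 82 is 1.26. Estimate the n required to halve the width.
n ≈ 328

CI width ∝ 1/√n
To reduce width by factor 2, need √n to grow by 2 → need 2² = 4 times as many samples.

Current: n = 82, width = 1.26
New: n = 328, width ≈ 0.62

Width reduced by factor of 1.26/0.62 = 2.03.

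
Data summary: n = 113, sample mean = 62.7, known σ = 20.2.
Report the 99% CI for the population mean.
(57.80, 67.60)

z-interval (σ known):
z* = 2.576 for 99% confidence

Margin of error = z* · σ/√n = 2.576 · 20.2/√113 = 4.90

CI: (62.7 - 4.90, 62.7 + 4.90) = (57.80, 67.60)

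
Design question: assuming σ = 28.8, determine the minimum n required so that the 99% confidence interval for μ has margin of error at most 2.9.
n ≥ 655

For margin E ≤ 2.9:
n ≥ (z* · σ / E)²
n ≥ (2.576 · 28.8 / 2.9)²
n ≥ 654.46

Minimum n = 655 (rounding up)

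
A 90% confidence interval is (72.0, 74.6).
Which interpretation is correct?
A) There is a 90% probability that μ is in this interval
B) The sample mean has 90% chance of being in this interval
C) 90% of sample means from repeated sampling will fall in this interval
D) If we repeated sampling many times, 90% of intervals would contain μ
D

A) Wrong — μ is fixed; the randomness lives in the interval, not in μ.
B) Wrong — x̄ is observed and sits in the interval by construction.
C) Wrong — coverage applies to intervals containing μ, not to future x̄ values.
D) Correct — this is the frequentist long-run coverage interpretation.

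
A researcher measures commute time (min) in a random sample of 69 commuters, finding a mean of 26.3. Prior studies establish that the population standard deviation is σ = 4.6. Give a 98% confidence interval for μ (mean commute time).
(25.01, 27.59)

z-interval (σ known):
z* = 2.326 for 98% confidence

Margin of error = z* · σ/√n = 2.326 · 4.6/√69 = 1.29

CI: (26.3 - 1.29, 26.3 + 1.29) = (25.01, 27.59)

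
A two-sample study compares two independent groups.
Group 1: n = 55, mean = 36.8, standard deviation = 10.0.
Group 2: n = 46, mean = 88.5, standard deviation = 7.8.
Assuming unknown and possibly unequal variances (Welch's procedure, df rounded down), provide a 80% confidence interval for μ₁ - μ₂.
(-53.99, -49.41)

Difference: x̄₁ - x̄₂ = -51.70
SE = √(s₁²/n₁ + s₂²/n₂) = √(10.0²/55 + 7.8²/46) = 1.7722
df = 98.56 → 98 (Welch–Satterthwaite, rounded down)
t* = 1.290

CI: -51.70 ± 1.290 · 1.7722 = -51.70 ± 2.29 = (-53.99, -49.41)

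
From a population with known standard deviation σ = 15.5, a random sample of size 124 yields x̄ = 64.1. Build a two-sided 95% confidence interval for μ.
(61.37, 66.83)

z-interval (σ known):
z* = 1.960 for 95% confidence

Margin of error = z* · σ/√n = 1.960 · 15.5/√124 = 2.73

CI: (64.1 - 2.73, 64.1 + 2.73) = (61.37, 66.83)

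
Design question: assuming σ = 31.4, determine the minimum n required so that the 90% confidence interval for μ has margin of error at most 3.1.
n ≥ 278

For margin E ≤ 3.1:
n ≥ (z* · σ / E)²
n ≥ (1.645 · 31.4 / 3.1)²
n ≥ 277.63

Minimum n = 278 (rounding up)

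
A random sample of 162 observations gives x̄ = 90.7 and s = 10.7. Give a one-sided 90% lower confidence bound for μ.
μ ≥ 89.62

Lower bound (one-sided):
t* = 1.287 (one-sided for 90%)
Lower bound = x̄ - t* · s/√n = 90.7 - 1.287 · 10.7/√162 = 89.62

We are 90% confident that μ ≥ 89.62.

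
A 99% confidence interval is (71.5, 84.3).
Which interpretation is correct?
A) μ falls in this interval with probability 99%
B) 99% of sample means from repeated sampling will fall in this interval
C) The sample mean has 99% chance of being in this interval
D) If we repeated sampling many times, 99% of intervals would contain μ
D

A) Wrong — μ is fixed; the randomness lives in the interval, not in μ.
B) Wrong — coverage applies to intervals containing μ, not to future x̄ values.
C) Wrong — x̄ is observed and sits in the interval by construction.
D) Correct — this is the frequentist long-run coverage interpretation.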